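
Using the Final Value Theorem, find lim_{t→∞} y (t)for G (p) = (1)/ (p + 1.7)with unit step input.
FVT: lim_{t→∞} y(t) = lim_{p→0} p*Y(p) where Y(p) = G(p)/p.
= lim_{p→0} G(p) = G(0) = num(0)/den(0) = 1/1.7 = 0.5882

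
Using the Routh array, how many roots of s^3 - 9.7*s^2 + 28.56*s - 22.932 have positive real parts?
Routh array:
s^3: [1, 28.56]; s^2: [-9.7, -22.932]; s^1: [26.1959]; s^0: [-22.932]
First column: [1, -9.7, 26.1959, -22.932]. Sign changes = RHP roots = 3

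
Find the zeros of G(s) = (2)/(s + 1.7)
Numerator is a nonzero constant (2) → Zeros: none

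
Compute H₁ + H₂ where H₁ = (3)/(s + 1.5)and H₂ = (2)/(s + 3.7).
Parallel: H = H₁ + H₂ = (n₁·d₂ + n₂·d₁)/(d₁·d₂).
n₁·d₂ = 3*s + 11.1. n₂·d₁ = 2*s + 3. Sum = 5*s + 14.1. d₁·d₂ = s^2 + 5.2*s + 5.55.
H(s) = (5*s + 14.1)/(s^2 + 5.2*s + 5.55)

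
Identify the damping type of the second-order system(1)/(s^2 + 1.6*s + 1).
Standard form: ωn²/(s²+2ζωn·s+ωn²) gives ωn=1, ζ=0.8.
Underdamped (ζ = 0.8 < 1)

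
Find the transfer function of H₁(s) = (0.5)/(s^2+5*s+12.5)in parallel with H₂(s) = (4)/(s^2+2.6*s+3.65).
Parallel: H = H₁ + H₂ = (n₁·d₂ + n₂·d₁)/(d₁·d₂).
n₁·d₂ = 0.5*s^2 + 1.3*s + 1.825. n₂·d₁ = 4*s^2 + 20*s + 50. Sum = 4.5*s^2 + 21.3*s + 51.825. d₁·d₂ = s^4 + 7.6*s^3 + 29.15*s^2 + 50.75*s + 45.625.
H(s) = (4.5*s^2 + 21.3*s + 51.825)/(s^4 + 7.6*s^3 + 29.15*s^2 + 50.75*s + 45.625)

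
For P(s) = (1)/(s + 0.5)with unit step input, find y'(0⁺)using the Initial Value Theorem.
IVT: y'(0⁺) = lim_{s→∞} s²·Y(s) = lim_{s→∞} s·P(s).
deg(num) = 0, deg(den) = 1, relative degree = 1, so s·P(s) → (leading num)/(leading den) = 1/1 = 1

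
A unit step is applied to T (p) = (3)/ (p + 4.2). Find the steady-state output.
FVT: lim_{t→∞} y(t) = lim_{p→0} p*Y(p) where Y(p) = T(p)/p.
= lim_{p→0} T(p) = T(0) = num(0)/den(0) = 3/4.2 = 0.7143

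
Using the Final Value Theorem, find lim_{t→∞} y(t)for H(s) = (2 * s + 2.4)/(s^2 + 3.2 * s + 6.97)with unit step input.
FVT: lim_{t→∞} y(t) = lim_{s→0} s*Y(s) where Y(s) = H(s)/s.
= lim_{s→0} H(s) = H(0) = num(0)/den(0) = 2.4/6.97 = 0.3443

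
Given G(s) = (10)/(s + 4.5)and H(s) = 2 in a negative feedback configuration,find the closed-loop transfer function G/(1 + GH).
Closed-loop T = G/(1+GH).
Numerator: G_num * H_den = 10.
Denominator: G_den * H_den + G_num * H_num = (s + 4.5) + (20) = s + 24.5.
T(s) = (10)/(s + 24.5)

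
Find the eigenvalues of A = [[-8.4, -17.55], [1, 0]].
Eigenvalues solve det(λI - A) = 0.
Characteristic polynomial: λ^2 + 8.4*λ + 17.55 = 0.
Factor: (λ + 3.9)(λ + 4.5) = 0.
Roots: -3.9, -4.5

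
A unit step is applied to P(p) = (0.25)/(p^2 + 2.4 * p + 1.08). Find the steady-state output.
FVT: lim_{t→∞} y(t) = lim_{p→0} p*Y(p) where Y(p) = P(p)/p.
= lim_{p→0} P(p) = P(0) = num(0)/den(0) = 0.25/1.08 = 0.2315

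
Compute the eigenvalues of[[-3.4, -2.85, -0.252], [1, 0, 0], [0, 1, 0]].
Eigenvalues solve det(λI - A) = 0.
Characteristic polynomial: λ^3 + 3.4*λ^2 + 2.85*λ + 0.252 = 0.
Factor: (λ + 2.1)(λ + 0.1)(λ + 1.2) = 0.
Roots: -0.1, -1.2, -2.1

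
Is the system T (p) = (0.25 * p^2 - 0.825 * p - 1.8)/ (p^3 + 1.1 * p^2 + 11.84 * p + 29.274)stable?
Denominator: p^3 + 1.1*p^2 + 11.84*p + 29.274 = (p + 2.1)(p^2 - p + 13.94). Poles: -2.1, 0.5 + 3.7j, 0.5 - 3.7j. All Re(p)<0: No (unstable)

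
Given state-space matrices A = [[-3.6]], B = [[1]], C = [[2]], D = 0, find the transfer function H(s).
H(s) = C(sI - A)⁻¹B + D.
Characteristic polynomial det(sI - A) = s + 3.6.
Numerator from C·adj(sI-A)·B + D·det(sI-A) = 2.
H(s) = (2)/(s + 3.6)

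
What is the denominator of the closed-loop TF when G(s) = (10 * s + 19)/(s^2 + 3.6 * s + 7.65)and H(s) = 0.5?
Characteristic poly = G_den * H_den + G_num * H_num = (s^2 + 3.6*s + 7.65) + (5*s + 9.5) = s^2 + 8.6*s + 17.15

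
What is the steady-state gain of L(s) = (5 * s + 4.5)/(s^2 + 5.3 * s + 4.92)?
DC gain = L(0) = num(0)/den(0) = 4.5/4.92 = 0.9146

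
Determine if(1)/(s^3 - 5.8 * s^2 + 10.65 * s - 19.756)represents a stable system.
Denominator: s^3 - 5.8*s^2 + 10.65*s - 19.756 = (s - 4.4)(s^2 - 1.4*s + 4.49). Poles: 0.7 + 2j, 0.7 - 2j, 4.4. All Re(p)<0: No (unstable)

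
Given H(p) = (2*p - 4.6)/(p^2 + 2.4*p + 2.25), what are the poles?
Set denominator = 0: p^2 + 2.4*p + 2.25 = 0 → Poles: -1.2 + 0.9j, -1.2 - 0.9j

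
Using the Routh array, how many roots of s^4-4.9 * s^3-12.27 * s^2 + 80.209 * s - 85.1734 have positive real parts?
Routh array:
s^4: [1, -12.27, -85.1734]; s^3: [-4.9, 80.209]; s^2: [4.09918, -85.1734]; s^1: [-21.6039]; s^0: [-85.1734]
First column: [1, -4.9, 4.09918, -21.6039, -85.1734]. Sign changes = RHP roots = 3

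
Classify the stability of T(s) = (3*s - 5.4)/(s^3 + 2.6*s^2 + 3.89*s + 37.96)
Denominator: s^3 + 2.6*s^2 + 3.89*s + 37.96 = (s + 4)(s^2 - 1.4*s + 9.49). Poles: -4, 0.7 + 3j, 0.7 - 3j. Unstable (2 pole(s) in RHP)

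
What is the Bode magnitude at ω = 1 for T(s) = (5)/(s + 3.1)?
Substitute s = j*1: T(j1) = 1.46089 - 0.471254j.
|T(j1)| = sqrt(Re² + Im²) = 1.535.
20*log₁₀(1.535) = 3.72 dB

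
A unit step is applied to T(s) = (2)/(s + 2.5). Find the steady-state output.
FVT: lim_{t→∞} y(t) = lim_{s→0} s*Y(s) where Y(s) = T(s)/s.
= lim_{s→0} T(s) = T(0) = num(0)/den(0) = 2/2.5 = 0.8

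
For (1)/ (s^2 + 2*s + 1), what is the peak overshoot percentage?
Standard form: ωn²/(s²+2ζωn·s+ωn²) → ωn = 1, ζ = 1.
ζ ≥ 1, so the response is non-oscillatory: peak overshoot = 0%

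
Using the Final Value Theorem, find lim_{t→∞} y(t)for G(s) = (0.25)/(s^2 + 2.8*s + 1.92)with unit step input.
FVT: lim_{t→∞} y(t) = lim_{s→0} s*Y(s) where Y(s) = G(s)/s.
= lim_{s→0} G(s) = G(0) = num(0)/den(0) = 0.25/1.92 = 0.1302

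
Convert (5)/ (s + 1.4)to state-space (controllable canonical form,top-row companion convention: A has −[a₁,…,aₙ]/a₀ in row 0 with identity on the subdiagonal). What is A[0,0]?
Reachable canonical form for den = s + 1.4: top row of A = -[a₁,a₂,...,aₙ]/a₀, ones on the subdiagonal, zeros elsewhere.
A = [[-1.4]].
A[0,0] = -1.4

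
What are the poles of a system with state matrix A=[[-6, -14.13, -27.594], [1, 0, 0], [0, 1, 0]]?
Eigenvalues solve det(λI - A) = 0.
Characteristic polynomial: λ^3 + 6*λ^2 + 14.13*λ + 27.594 = 0.
Factor: (λ + 4.2)(λ^2 + 1.8*λ + 6.57) = 0.
Roots: -0.9 + 2.4j, -0.9 - 2.4j, -4.2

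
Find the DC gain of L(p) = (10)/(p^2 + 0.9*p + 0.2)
DC gain = L(0) = num(0)/den(0) = 10/0.2 = 50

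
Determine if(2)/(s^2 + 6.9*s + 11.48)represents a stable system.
Denominator: s^2 + 6.9*s + 11.48 = (s + 4.1)(s + 2.8). Poles: -2.8, -4.1. All Re(p)<0: Yes (stable)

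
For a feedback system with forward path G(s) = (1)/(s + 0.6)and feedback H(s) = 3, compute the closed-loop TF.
Closed-loop T = G/(1+GH).
Numerator: G_num * H_den = 1.
Denominator: G_den * H_den + G_num * H_num = (s + 0.6) + (3) = s + 3.6.
T(s) = (1)/(s + 3.6)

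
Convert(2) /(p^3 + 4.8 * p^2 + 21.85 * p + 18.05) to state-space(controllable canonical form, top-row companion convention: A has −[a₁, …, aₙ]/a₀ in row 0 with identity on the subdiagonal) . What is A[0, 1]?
Reachable canonical form for den = p^3 + 4.8*p^2 + 21.85*p + 18.05: top row of A = -[a₁,a₂,...,aₙ]/a₀, ones on the subdiagonal, zeros elsewhere.
A = [[-4.8, -21.85, -18.05], [1, 0, 0], [0, 1, 0]].
A[0,1] = -21.85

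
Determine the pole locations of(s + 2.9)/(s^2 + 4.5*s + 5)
Set denominator = 0: s^2 + 4.5*s + 5 = (s + 2.5)(s + 2) = 0 → Poles: -2, -2.5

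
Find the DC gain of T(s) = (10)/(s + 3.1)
DC gain = T(0) = num(0)/den(0) = 10/3.1 = 3.226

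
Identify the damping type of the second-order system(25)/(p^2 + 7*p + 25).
Standard form: ωn²/(p²+2ζωn·p+ωn²) gives ωn=5, ζ=0.7.
Underdamped (ζ = 0.7 < 1)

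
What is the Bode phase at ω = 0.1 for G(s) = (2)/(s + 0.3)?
Substitute s = j*0.1: G(j0.1) = 6 - 2j.
∠G(j0.1) = atan2(Im, Re) = atan2(-2, 6) = -18.43°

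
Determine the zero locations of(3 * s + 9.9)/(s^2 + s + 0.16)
Set numerator = 0: 3*s + 9.9 = 0 → Zeros: -3.3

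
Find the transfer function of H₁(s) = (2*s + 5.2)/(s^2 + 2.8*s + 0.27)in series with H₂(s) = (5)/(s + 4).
Series: H = H₁ · H₂ = (n₁·n₂)/(d₁·d₂).
Num: n₁·n₂ = 10*s + 26. Den: d₁·d₂ = s^3 + 6.8*s^2 + 11.47*s + 1.08.
H(s) = (10*s + 26)/(s^3 + 6.8*s^2 + 11.47*s + 1.08)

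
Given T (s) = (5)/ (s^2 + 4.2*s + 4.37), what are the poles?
Set denominator = 0: s^2 + 4.2*s + 4.37 = (s + 2.3)(s + 1.9) = 0 → Poles: -1.9, -2.3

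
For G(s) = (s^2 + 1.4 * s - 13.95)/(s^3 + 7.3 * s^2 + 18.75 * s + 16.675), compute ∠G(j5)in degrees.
Substitute s = j*5: G(j5) = 0.219148 - 0.083512j.
∠G(j5) = atan2(Im, Re) = atan2(-0.083512, 0.219148) = -20.86°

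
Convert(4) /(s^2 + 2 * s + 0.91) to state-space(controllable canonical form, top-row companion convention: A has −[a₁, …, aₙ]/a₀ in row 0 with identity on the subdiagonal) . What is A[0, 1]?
Reachable canonical form for den = s^2 + 2*s + 0.91: top row of A = -[a₁,a₂,...,aₙ]/a₀, ones on the subdiagonal, zeros elsewhere.
A = [[-2, -0.91], [1, 0]].
A[0,1] = -0.91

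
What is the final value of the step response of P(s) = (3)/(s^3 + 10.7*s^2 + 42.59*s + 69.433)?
FVT: lim_{t→∞} y(t) = lim_{s→0} s*Y(s) where Y(s) = P(s)/s.
= lim_{s→0} P(s) = P(0) = num(0)/den(0) = 3/69.433 = 0.04321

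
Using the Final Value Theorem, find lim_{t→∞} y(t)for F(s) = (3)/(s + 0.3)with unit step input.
FVT: lim_{t→∞} y(t) = lim_{s→0} s*Y(s) where Y(s) = F(s)/s.
= lim_{s→0} F(s) = F(0) = num(0)/den(0) = 3/0.3 = 10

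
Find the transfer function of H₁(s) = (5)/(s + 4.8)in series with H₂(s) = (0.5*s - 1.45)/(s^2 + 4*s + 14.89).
Series: H = H₁ · H₂ = (n₁·n₂)/(d₁·d₂).
Num: n₁·n₂ = 2.5*s - 7.25. Den: d₁·d₂ = s^3 + 8.8*s^2 + 34.09*s + 71.472.
H(s) = (2.5*s - 7.25)/(s^3 + 8.8*s^2 + 34.09*s + 71.472)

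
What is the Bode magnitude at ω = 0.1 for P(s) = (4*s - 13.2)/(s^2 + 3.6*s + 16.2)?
Substitute s = j*0.1: P(j0.1) = -0.814366 + 0.0428148j.
|P(j0.1)| = sqrt(Re² + Im²) = 0.8155.
20*log₁₀(0.8155) = -1.77 dB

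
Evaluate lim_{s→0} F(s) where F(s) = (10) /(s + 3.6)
DC gain = F(0) = num(0)/den(0) = 10/3.6 = 2.778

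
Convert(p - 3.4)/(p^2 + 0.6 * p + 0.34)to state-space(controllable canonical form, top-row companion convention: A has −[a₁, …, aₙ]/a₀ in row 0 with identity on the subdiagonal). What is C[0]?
Reachable canonical form: C = numerator coefficients (right-aligned, zero-padded to length n).
num = p - 3.4, C = [[1, -3.4]].
C[0] = 1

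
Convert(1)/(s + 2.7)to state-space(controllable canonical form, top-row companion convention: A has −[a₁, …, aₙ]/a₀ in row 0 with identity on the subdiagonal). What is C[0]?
Reachable canonical form: C = numerator coefficients (right-aligned, zero-padded to length n).
num = 1, C = [[1]].
C[0] = 1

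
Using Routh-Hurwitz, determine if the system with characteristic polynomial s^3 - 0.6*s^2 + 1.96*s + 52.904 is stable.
Routh array:
s^3: [1, 1.96]; s^2: [-0.6, 52.904]; s^1: [90.1333]; s^0: [52.904]
First column: [1, -0.6, 90.1333, 52.904]. Sign changes = 2.
No, unstable (2 RHP root(s))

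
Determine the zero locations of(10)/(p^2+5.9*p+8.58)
Numerator is a nonzero constant (10) → Zeros: none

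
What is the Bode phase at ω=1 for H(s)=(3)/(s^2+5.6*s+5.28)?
Substitute s = j*1: H(j1) = 0.258462 - 0.338175j.
∠H(j1) = atan2(Im, Re) = atan2(-0.338175, 0.258462) = -52.61°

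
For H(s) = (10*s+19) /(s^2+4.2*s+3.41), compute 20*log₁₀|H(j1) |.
Substitute s = j*1: H(j1) = 3.74401 - 2.37546j.
|H(j1)| = sqrt(Re² + Im²) = 4.434.
20*log₁₀(4.434) = 12.94 dB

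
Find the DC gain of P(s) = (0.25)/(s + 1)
DC gain = P(0) = num(0)/den(0) = 0.25/1 = 0.25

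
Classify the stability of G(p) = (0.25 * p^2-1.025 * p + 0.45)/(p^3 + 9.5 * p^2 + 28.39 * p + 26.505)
Denominator: p^3 + 9.5*p^2 + 28.39*p + 26.505 = (p + 4.5)(p + 3.1)(p + 1.9). Poles: -1.9, -3.1, -4.5. Stable (all poles in LHP)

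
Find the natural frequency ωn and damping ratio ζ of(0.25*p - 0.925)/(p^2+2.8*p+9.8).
Underdamped: complex pole -1.4 + 2.8j. ωn = |pole| = 3.13, ζ = -Re(pole)/ωn = 0.4472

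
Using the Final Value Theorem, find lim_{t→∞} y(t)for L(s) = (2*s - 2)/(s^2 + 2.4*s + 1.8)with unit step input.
FVT: lim_{t→∞} y(t) = lim_{s→0} s*Y(s) where Y(s) = L(s)/s.
= lim_{s→0} L(s) = L(0) = num(0)/den(0) = -2/1.8 = -1.111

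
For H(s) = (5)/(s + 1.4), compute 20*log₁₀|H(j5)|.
Substitute s = j*5: H(j5) = 0.259644 - 0.9273j.
|H(j5)| = sqrt(Re² + Im²) = 0.963.
20*log₁₀(0.963) = -0.33 dB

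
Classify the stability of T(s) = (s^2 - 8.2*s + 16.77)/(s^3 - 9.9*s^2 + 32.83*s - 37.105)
Denominator: s^3 - 9.9*s^2 + 32.83*s - 37.105 = (s - 4.1)(s^2 - 5.8*s + 9.05). Poles: 2.9 + 0.8j, 2.9 - 0.8j, 4.1. Unstable (3 pole(s) in RHP)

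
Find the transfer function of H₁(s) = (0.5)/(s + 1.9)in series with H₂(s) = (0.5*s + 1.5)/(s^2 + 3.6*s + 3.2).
Series: H = H₁ · H₂ = (n₁·n₂)/(d₁·d₂).
Num: n₁·n₂ = 0.25*s + 0.75. Den: d₁·d₂ = s^3 + 5.5*s^2 + 10.04*s + 6.08.
H(s) = (0.25*s + 0.75)/(s^3 + 5.5*s^2 + 10.04*s + 6.08)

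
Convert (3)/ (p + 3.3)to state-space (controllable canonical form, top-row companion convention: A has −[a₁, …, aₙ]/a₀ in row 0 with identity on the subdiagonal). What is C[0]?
Reachable canonical form: C = numerator coefficients (right-aligned, zero-padded to length n).
num = 3, C = [[3]].
C[0] = 3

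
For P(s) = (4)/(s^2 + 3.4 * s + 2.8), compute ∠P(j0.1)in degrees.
Substitute s = j*0.1: P(j0.1) = 1.41271 - 0.172158j.
∠P(j0.1) = atan2(Im, Re) = atan2(-0.172158, 1.41271) = -6.95°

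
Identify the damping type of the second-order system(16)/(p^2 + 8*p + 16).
Standard form: ωn²/(p²+2ζωn·p+ωn²) gives ωn=4, ζ=1.
Critically damped (ζ = 1)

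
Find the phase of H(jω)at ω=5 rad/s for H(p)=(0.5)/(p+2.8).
Substitute p = j*5: H(j5) = 0.0426309 - 0.0761267j.
∠H(j5) = atan2(Im, Re) = atan2(-0.0761267, 0.0426309) = -60.75°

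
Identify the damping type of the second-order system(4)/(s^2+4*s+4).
Standard form: ωn²/(s²+2ζωn·s+ωn²) gives ωn=2, ζ=1.
Critically damped (ζ = 1)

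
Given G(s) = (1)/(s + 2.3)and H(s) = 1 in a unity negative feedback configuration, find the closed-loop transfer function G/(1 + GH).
Closed-loop T = G/(1+GH).
Numerator: G_num * H_den = 1.
Denominator: G_den * H_den + G_num * H_num = (s + 2.3) + (1) = s + 3.3.
T(s) = (1)/(s + 3.3)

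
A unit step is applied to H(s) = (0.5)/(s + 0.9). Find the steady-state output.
FVT: lim_{t→∞} y(t) = lim_{s→0} s*Y(s) where Y(s) = H(s)/s.
= lim_{s→0} H(s) = H(0) = num(0)/den(0) = 0.5/0.9 = 0.5556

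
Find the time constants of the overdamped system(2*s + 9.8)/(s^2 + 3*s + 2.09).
Overdamped: real poles at -1.9, -1.1. τ = -1/pole → τ₁ = 0.5263, τ₂ = 0.9091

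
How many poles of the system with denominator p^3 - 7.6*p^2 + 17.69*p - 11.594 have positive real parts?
p^3 - 7.6*p^2 + 17.69*p - 11.594 = (p - 3.4)(p - 1.1)(p - 3.1). Poles: 1.1, 3.1, 3.4. RHP poles (Re>0): 3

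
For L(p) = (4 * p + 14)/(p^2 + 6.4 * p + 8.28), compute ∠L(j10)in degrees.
Substitute p = j*10: L(j10) = 0.102004 - 0.364934j.
∠L(j10) = atan2(Im, Re) = atan2(-0.364934, 0.102004) = -74.38°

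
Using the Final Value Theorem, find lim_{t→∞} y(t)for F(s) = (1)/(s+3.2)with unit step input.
FVT: lim_{t→∞} y(t) = lim_{s→0} s*Y(s) where Y(s) = F(s)/s.
= lim_{s→0} F(s) = F(0) = num(0)/den(0) = 1/3.2 = 0.3125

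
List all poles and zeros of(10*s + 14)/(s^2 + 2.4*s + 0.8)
Set denominator = 0: s^2 + 2.4*s + 0.8 = (s + 0.4)(s + 2) = 0 → Poles: -0.4, -2
Set numerator = 0: 10*s + 14 = 0 → Zeros: -1.4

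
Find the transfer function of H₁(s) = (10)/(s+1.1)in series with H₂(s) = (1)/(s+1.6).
Series: H = H₁ · H₂ = (n₁·n₂)/(d₁·d₂).
Num: n₁·n₂ = 10. Den: d₁·d₂ = s^2 + 2.7*s + 1.76.
H(s) = (10)/(s^2 + 2.7*s + 1.76)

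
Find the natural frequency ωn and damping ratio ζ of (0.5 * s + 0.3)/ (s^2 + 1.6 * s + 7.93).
Underdamped: complex pole -0.8 + 2.7j. ωn = |pole| = 2.816, ζ = -Re(pole)/ωn = 0.2841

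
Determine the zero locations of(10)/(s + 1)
Numerator is a nonzero constant (10) → Zeros: none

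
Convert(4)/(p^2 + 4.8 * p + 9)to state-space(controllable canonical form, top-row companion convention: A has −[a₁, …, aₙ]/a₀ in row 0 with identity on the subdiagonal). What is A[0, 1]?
Reachable canonical form for den = p^2 + 4.8*p + 9: top row of A = -[a₁,a₂,...,aₙ]/a₀, ones on the subdiagonal, zeros elsewhere.
A = [[-4.8, -9], [1, 0]].
A[0,1] = -9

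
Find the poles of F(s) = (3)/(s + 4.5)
Set denominator = 0: s + 4.5 = 0 → Poles: -4.5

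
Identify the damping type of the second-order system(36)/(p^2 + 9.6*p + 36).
Standard form: ωn²/(p²+2ζωn·p+ωn²) gives ωn=6, ζ=0.8.
Underdamped (ζ = 0.8 < 1)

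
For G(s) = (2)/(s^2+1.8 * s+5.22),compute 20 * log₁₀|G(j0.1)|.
Substitute s = j*0.1: G(j0.1) = 0.383419 - 0.0132467j.
|G(j0.1)| = sqrt(Re² + Im²) = 0.3836.
20*log₁₀(0.3836) = -8.32 dB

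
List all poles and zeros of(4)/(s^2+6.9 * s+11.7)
Set denominator = 0: s^2 + 6.9*s + 11.7 = (s + 3.9)(s + 3) = 0 → Poles: -3, -3.9
Numerator is a nonzero constant (4) → Zeros: none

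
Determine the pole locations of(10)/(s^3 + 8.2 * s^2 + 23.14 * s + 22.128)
Set denominator = 0: s^3 + 8.2*s^2 + 23.14*s + 22.128 = (s + 2.4)(s^2 + 5.8*s + 9.22) = 0 → Poles: -2.4, -2.9 + 0.9j, -2.9 - 0.9j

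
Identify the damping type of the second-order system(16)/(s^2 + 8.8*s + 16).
Standard form: ωn²/(s²+2ζωn·s+ωn²) gives ωn=4, ζ=1.1.
Overdamped (ζ = 1.1 > 1)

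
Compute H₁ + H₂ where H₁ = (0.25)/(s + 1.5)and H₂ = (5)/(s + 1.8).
Parallel: H = H₁ + H₂ = (n₁·d₂ + n₂·d₁)/(d₁·d₂).
n₁·d₂ = 0.25*s + 0.45. n₂·d₁ = 5*s + 7.5. Sum = 5.25*s + 7.95. d₁·d₂ = s^2 + 3.3*s + 2.7.
H(s) = (5.25*s + 7.95)/(s^2 + 3.3*s + 2.7)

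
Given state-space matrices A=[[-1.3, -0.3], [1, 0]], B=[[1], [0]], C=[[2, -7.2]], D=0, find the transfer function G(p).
G(p) = C(pI - A)⁻¹B + D.
Characteristic polynomial det(pI - A) = p^2 + 1.3*p + 0.3.
Numerator from C·adj(pI-A)·B + D·det(pI-A) = 2*p - 7.2.
G(p) = (2*p - 7.2)/(p^2 + 1.3*p + 0.3)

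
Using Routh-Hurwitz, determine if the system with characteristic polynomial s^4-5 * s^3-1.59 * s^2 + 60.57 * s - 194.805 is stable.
Routh array:
s^4: [1, -1.59, -194.805]; s^3: [-5, 60.57]; s^2: [10.524, -194.805]; s^1: [-31.9827]; s^0: [-194.805]
First column: [1, -5, 10.524, -31.9827, -194.805]. Sign changes = 3.
No, unstable (3 RHP root(s))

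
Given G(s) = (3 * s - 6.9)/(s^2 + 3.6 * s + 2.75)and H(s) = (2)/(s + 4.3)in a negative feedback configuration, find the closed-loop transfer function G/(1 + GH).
Closed-loop T = G/(1+GH).
Numerator: G_num * H_den = 3*s^2 + 6*s - 29.67.
Denominator: G_den * H_den + G_num * H_num = (s^3 + 7.9*s^2 + 18.23*s + 11.825) + (6*s - 13.8) = s^3 + 7.9*s^2 + 24.23*s - 1.975.
T(s) = (3*s^2 + 6*s - 29.67)/(s^3 + 7.9*s^2 + 24.23*s - 1.975)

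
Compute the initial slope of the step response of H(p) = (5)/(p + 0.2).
IVT: y'(0⁺) = lim_{p→∞} p²·Y(p) = lim_{p→∞} p·H(p).
deg(num) = 0, deg(den) = 1, relative degree = 1, so p·H(p) → (leading num)/(leading den) = 5/1 = 5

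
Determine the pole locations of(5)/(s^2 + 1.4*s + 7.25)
Set denominator = 0: s^2 + 1.4*s + 7.25 = 0 → Poles: -0.7 + 2.6j, -0.7 - 2.6j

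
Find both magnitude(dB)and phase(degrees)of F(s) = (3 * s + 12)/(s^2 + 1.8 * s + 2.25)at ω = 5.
Substitute s = j*5: F(j5) = -0.230552 - 0.750548j.
|F| = 20*log₁₀(sqrt(Re²+Im²)) = -2.10 dB.
∠F = atan2(Im, Re) = -107.08°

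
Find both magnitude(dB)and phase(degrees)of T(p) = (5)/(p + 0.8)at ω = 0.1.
Substitute p = j*0.1: T(j0.1) = 6.15385 - 0.769231j.
|T| = 20*log₁₀(sqrt(Re²+Im²)) = 15.85 dB.
∠T = atan2(Im, Re) = -7.13°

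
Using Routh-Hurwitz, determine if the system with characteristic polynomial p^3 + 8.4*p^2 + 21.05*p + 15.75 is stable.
Routh array:
p^3: [1, 21.05]; p^2: [8.4, 15.75]; p^1: [19.175]; p^0: [15.75]
First column: [1, 8.4, 19.175, 15.75]. Sign changes = 0.
Yes, stable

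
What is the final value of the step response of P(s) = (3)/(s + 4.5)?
FVT: lim_{t→∞} y(t) = lim_{s→0} s*Y(s) where Y(s) = P(s)/s.
= lim_{s→0} P(s) = P(0) = num(0)/den(0) = 3/4.5 = 0.6667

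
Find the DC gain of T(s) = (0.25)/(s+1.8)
DC gain = T(0) = num(0)/den(0) = 0.25/1.8 = 0.1389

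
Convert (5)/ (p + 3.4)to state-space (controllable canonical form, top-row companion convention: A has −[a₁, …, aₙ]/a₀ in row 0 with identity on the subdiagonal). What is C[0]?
Reachable canonical form: C = numerator coefficients (right-aligned, zero-padded to length n).
num = 5, C = [[5]].
C[0] = 5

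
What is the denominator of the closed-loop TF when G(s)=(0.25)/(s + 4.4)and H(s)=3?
Characteristic poly = G_den * H_den + G_num * H_num = (s + 4.4) + (0.75) = s + 5.15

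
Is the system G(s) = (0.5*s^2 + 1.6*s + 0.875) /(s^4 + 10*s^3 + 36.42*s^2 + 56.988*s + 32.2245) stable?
Denominator: s^4 + 10*s^3 + 36.42*s^2 + 56.988*s + 32.2245 = (s + 1.5)(s + 3.1)(s + 2.1)(s + 3.3). Poles: -1.5, -2.1, -3.1, -3.3. All Re(p)<0: Yes (stable)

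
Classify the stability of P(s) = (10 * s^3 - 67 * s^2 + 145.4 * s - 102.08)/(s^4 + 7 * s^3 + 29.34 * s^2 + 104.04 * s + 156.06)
Denominator: s^4 + 7*s^3 + 29.34*s^2 + 104.04*s + 156.06 = (s + 3)(s + 3.4)(s^2 + 0.6*s + 15.3). Poles: -0.3 + 3.9j, -0.3 - 3.9j, -3, -3.4. Stable (all poles in LHP)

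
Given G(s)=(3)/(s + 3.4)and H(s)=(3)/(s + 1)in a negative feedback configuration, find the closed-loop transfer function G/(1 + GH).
Closed-loop T = G/(1+GH).
Numerator: G_num * H_den = 3*s + 3.
Denominator: G_den * H_den + G_num * H_num = (s^2 + 4.4*s + 3.4) + (9) = s^2 + 4.4*s + 12.4.
T(s) = (3*s + 3)/(s^2 + 4.4*s + 12.4)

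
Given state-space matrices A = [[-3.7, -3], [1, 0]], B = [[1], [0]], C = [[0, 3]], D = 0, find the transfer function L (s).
L(s) = C(sI - A)⁻¹B + D.
Characteristic polynomial det(sI - A) = s^2 + 3.7*s + 3.
Numerator from C·adj(sI-A)·B + D·det(sI-A) = 3.
L(s) = (3)/(s^2 + 3.7*s + 3)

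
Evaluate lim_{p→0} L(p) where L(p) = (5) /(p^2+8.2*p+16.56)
DC gain = L(0) = num(0)/den(0) = 5/16.56 = 0.3019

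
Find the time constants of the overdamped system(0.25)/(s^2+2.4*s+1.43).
Overdamped: real poles at -1.1, -1.3. τ = -1/pole → τ₁ = 0.9091, τ₂ = 0.7692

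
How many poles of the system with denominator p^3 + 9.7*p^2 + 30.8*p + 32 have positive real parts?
p^3 + 9.7*p^2 + 30.8*p + 32 = (p + 2.5)(p + 3.2)(p + 4). Poles: -2.5, -3.2, -4. RHP poles (Re>0): 0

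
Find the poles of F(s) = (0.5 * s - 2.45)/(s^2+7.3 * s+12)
Set denominator = 0: s^2 + 7.3*s + 12 = (s + 4.8)(s + 2.5) = 0 → Poles: -2.5, -4.8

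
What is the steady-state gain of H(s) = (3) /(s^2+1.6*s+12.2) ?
DC gain = H(0) = num(0)/den(0) = 3/12.2 = 0.2459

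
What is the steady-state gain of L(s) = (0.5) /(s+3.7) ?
DC gain = L(0) = num(0)/den(0) = 0.5/3.7 = 0.1351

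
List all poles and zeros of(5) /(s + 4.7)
Set denominator = 0: s + 4.7 = 0 → Poles: -4.7
Numerator is a nonzero constant (5) → Zeros: none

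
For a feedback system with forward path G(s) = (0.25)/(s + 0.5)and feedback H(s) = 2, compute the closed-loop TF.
Closed-loop T = G/(1+GH).
Numerator: G_num * H_den = 0.25.
Denominator: G_den * H_den + G_num * H_num = (s + 0.5) + (0.5) = s + 1.
T(s) = (0.25)/(s + 1)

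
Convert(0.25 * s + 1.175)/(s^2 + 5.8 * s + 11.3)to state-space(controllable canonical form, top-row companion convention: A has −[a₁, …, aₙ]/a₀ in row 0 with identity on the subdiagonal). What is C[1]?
Reachable canonical form: C = numerator coefficients (right-aligned, zero-padded to length n).
num = 0.25*s + 1.175, C = [[0.25, 1.175]].
C[1] = 1.175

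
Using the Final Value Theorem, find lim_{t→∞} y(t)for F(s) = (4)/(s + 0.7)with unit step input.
FVT: lim_{t→∞} y(t) = lim_{s→0} s*Y(s) where Y(s) = F(s)/s.
= lim_{s→0} F(s) = F(0) = num(0)/den(0) = 4/0.7 = 5.714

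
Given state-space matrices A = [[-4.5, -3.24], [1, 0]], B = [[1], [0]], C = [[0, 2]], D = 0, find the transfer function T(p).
T(p) = C(pI - A)⁻¹B + D.
Characteristic polynomial det(pI - A) = p^2 + 4.5*p + 3.24.
Numerator from C·adj(pI-A)·B + D·det(pI-A) = 2.
T(p) = (2)/(p^2 + 4.5*p + 3.24)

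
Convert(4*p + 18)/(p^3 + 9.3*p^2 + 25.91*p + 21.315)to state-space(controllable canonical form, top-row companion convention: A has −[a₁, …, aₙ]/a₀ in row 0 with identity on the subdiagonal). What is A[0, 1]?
Reachable canonical form for den = p^3 + 9.3*p^2 + 25.91*p + 21.315: top row of A = -[a₁,a₂,...,aₙ]/a₀, ones on the subdiagonal, zeros elsewhere.
A = [[-9.3, -25.91, -21.315], [1, 0, 0], [0, 1, 0]].
A[0,1] = -25.91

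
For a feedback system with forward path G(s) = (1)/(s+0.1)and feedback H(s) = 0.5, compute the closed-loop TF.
Closed-loop T = G/(1+GH).
Numerator: G_num * H_den = 1.
Denominator: G_den * H_den + G_num * H_num = (s + 0.1) + (0.5) = s + 0.6.
T(s) = (1)/(s + 0.6)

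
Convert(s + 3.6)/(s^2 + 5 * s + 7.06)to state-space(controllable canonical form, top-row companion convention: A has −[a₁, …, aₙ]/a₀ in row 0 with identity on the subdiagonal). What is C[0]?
Reachable canonical form: C = numerator coefficients (right-aligned, zero-padded to length n).
num = s + 3.6, C = [[1, 3.6]].
C[0] = 1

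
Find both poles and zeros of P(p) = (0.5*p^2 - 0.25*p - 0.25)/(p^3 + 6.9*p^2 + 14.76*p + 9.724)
Set denominator = 0: p^3 + 6.9*p^2 + 14.76*p + 9.724 = (p + 2.2)(p + 3.4)(p + 1.3) = 0 → Poles: -1.3, -2.2, -3.4
Set numerator = 0: 0.5*p^2 - 0.25*p - 0.25 = 0.5*(p - 1)(p + 0.5) = 0 → Zeros: -0.5, 1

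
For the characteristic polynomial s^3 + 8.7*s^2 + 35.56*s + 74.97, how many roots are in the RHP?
s^3 + 8.7*s^2 + 35.56*s + 74.97 = (s + 4.5)(s^2 + 4.2*s + 16.66). Poles: -2.1 + 3.5j, -2.1 - 3.5j, -4.5. RHP poles (Re>0): 0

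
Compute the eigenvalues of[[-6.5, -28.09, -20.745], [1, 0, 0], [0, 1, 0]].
Eigenvalues solve det(λI - A) = 0.
Characteristic polynomial: λ^3 + 6.5*λ^2 + 28.09*λ + 20.745 = 0.
Factor: (λ + 0.9)(λ^2 + 5.6*λ + 23.05) = 0.
Roots: -0.9, -2.8 + 3.9j, -2.8 - 3.9j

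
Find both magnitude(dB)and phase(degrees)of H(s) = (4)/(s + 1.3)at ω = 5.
Substitute s = j*5: H(j5) = 0.19483 - 0.749344j.
|H| = 20*log₁₀(sqrt(Re²+Im²)) = -2.22 dB.
∠H = atan2(Im, Re) = -75.43°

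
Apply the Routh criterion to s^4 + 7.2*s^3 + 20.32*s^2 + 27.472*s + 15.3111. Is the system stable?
Routh array:
s^4: [1, 20.32, 15.3111]; s^3: [7.2, 27.472]; s^2: [16.5044, 15.3111]; s^1: [20.7926]; s^0: [15.3111]
First column: [1, 7.2, 16.5044, 20.7926, 15.3111]. Sign changes = 0.
Yes, stable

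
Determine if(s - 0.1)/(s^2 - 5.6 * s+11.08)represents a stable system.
Denominator: s^2 - 5.6*s + 11.08. Poles: 2.8 + 1.8j, 2.8 - 1.8j. All Re(p)<0: No (unstable)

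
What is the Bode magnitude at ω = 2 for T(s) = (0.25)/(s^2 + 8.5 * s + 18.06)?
Substitute s = j*2: T(j2) = 0.00722235 - 0.00873257j.
|T(j2)| = sqrt(Re² + Im²) = 0.01133.
20*log₁₀(0.01133) = -38.91 dB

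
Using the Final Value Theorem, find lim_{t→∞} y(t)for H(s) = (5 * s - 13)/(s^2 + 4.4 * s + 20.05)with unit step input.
FVT: lim_{t→∞} y(t) = lim_{s→0} s*Y(s) where Y(s) = H(s)/s.
= lim_{s→0} H(s) = H(0) = num(0)/den(0) = -13/20.05 = -0.6484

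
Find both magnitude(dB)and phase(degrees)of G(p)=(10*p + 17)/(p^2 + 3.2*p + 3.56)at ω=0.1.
Substitute p = j*0.1: G(j0.1) = 4.77532 - 0.148762j.
|G| = 20*log₁₀(sqrt(Re²+Im²)) = 13.58 dB.
∠G = atan2(Im, Re) = -1.78°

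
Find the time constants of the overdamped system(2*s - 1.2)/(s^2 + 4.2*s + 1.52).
Overdamped: real poles at -3.8, -0.4. τ = -1/pole → τ₁ = 0.2632, τ₂ = 2.5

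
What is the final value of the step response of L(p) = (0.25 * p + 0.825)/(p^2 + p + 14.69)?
FVT: lim_{t→∞} y(t) = lim_{p→0} p*Y(p) where Y(p) = L(p)/p.
= lim_{p→0} L(p) = L(0) = num(0)/den(0) = 0.825/14.69 = 0.05616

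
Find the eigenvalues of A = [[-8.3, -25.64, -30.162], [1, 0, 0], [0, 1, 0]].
Eigenvalues solve det(λI - A) = 0.
Characteristic polynomial: λ^3 + 8.3*λ^2 + 25.64*λ + 30.162 = 0.
Factor: (λ + 3.3)(λ^2 + 5*λ + 9.14) = 0.
Roots: -2.5 + 1.7j, -2.5 - 1.7j, -3.3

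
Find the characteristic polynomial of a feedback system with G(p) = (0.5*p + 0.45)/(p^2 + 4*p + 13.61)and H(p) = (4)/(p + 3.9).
Characteristic poly = G_den * H_den + G_num * H_num = (p^3 + 7.9*p^2 + 29.21*p + 53.079) + (2*p + 1.8) = p^3 + 7.9*p^2 + 31.21*p + 54.879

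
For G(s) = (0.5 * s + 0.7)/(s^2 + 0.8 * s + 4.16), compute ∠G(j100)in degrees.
Substitute s = j*100: G(j100) = -2.99939e-05 - 0.00500232j.
∠G(j100) = atan2(Im, Re) = atan2(-0.00500232, -2.99939e-05) = -90.34°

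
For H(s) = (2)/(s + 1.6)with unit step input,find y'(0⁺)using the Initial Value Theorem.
IVT: y'(0⁺) = lim_{s→∞} s²·Y(s) = lim_{s→∞} s·H(s).
deg(num) = 0, deg(den) = 1, relative degree = 1, so s·H(s) → (leading num)/(leading den) = 2/1 = 2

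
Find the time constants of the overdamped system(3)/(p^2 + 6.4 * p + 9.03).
Overdamped: real poles at -2.1, -4.3. τ = -1/pole → τ₁ = 0.4762, τ₂ = 0.2326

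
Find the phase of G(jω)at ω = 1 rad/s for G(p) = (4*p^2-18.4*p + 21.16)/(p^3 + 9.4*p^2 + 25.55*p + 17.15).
Substitute p = j*1: G(j1) = -0.48091 - 0.850796j.
∠G(j1) = atan2(Im, Re) = atan2(-0.850796, -0.48091) = -119.48°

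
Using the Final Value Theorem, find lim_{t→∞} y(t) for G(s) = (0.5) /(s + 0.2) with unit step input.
FVT: lim_{t→∞} y(t) = lim_{s→0} s*Y(s) where Y(s) = G(s)/s.
= lim_{s→0} G(s) = G(0) = num(0)/den(0) = 0.5/0.2 = 2.5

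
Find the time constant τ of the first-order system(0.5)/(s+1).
First-order system: τ = -1/pole. Pole = -1. τ = -1/(-1) = 1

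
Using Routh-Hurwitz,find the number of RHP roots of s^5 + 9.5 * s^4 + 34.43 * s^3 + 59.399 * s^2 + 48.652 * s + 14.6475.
Routh array:
s^5: [1, 34.43, 48.652]; s^4: [9.5, 59.399, 14.6475]; s^3: [28.1775, 47.1102]; s^2: [43.5159, 14.6475]; s^1: [37.6256]; s^0: [14.6475]
First column: [1, 9.5, 28.1775, 43.5159, 37.6256, 14.6475]. Sign changes = RHP roots = 0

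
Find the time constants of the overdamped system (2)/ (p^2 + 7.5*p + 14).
Overdamped: real poles at -3.5, -4. τ = -1/pole → τ₁ = 0.2857, τ₂ = 0.25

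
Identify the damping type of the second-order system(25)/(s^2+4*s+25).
Standard form: ωn²/(s²+2ζωn·s+ωn²) gives ωn=5, ζ=0.4.
Underdamped (ζ = 0.4 < 1)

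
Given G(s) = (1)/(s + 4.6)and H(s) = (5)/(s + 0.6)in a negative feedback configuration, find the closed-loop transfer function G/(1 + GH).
Closed-loop T = G/(1+GH).
Numerator: G_num * H_den = s + 0.6.
Denominator: G_den * H_den + G_num * H_num = (s^2 + 5.2*s + 2.76) + (5) = s^2 + 5.2*s + 7.76.
T(s) = (s + 0.6)/(s^2 + 5.2*s + 7.76)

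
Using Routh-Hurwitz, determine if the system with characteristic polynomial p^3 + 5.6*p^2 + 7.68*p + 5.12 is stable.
Routh array:
p^3: [1, 7.68]; p^2: [5.6, 5.12]; p^1: [6.76571]; p^0: [5.12]
First column: [1, 5.6, 6.76571, 5.12]. Sign changes = 0.
Yes, stable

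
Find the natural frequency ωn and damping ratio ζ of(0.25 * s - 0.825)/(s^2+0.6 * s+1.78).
Underdamped: complex pole -0.3 + 1.3j. ωn = |pole| = 1.334, ζ = -Re(pole)/ωn = 0.2249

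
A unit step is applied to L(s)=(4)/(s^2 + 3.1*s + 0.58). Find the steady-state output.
FVT: lim_{t→∞} y(t) = lim_{s→0} s*Y(s) where Y(s) = L(s)/s.
= lim_{s→0} L(s) = L(0) = num(0)/den(0) = 4/0.58 = 6.897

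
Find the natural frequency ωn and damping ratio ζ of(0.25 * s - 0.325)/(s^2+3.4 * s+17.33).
Underdamped: complex pole -1.7 + 3.8j. ωn = |pole| = 4.163, ζ = -Re(pole)/ωn = 0.4084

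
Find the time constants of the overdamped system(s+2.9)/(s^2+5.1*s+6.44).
Overdamped: real poles at -2.8, -2.3. τ = -1/pole → τ₁ = 0.3571, τ₂ = 0.4348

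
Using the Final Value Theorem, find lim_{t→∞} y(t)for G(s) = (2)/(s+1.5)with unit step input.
FVT: lim_{t→∞} y(t) = lim_{s→0} s*Y(s) where Y(s) = G(s)/s.
= lim_{s→0} G(s) = G(0) = num(0)/den(0) = 2/1.5 = 1.333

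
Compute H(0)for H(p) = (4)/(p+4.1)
DC gain = H(0) = num(0)/den(0) = 4/4.1 = 0.9756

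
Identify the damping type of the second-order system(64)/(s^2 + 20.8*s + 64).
Standard form: ωn²/(s²+2ζωn·s+ωn²) gives ωn=8, ζ=1.3.
Overdamped (ζ = 1.3 > 1)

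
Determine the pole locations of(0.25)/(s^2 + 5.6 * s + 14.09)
Set denominator = 0: s^2 + 5.6*s + 14.09 = 0 → Poles: -2.8 + 2.5j, -2.8 - 2.5j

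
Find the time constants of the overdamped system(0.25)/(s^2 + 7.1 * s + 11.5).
Overdamped: real poles at -4.6, -2.5. τ = -1/pole → τ₁ = 0.2174, τ₂ = 0.4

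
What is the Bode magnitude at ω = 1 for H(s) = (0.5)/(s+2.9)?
Substitute s = j*1: H(j1) = 0.154091 - 0.053135j.
|H(j1)| = sqrt(Re² + Im²) = 0.163.
20*log₁₀(0.163) = -15.76 dB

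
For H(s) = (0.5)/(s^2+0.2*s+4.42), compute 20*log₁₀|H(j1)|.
Substitute s = j*1: H(j1) = 0.145701 - 0.0085205j.
|H(j1)| = sqrt(Re² + Im²) = 0.1459.
20*log₁₀(0.1459) = -16.72 dB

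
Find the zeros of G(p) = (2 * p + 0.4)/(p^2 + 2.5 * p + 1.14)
Set numerator = 0: 2*p + 0.4 = 0 → Zeros: -0.2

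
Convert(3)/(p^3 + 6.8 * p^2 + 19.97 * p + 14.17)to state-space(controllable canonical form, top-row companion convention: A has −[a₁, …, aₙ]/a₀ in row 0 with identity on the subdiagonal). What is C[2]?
Reachable canonical form: C = numerator coefficients (right-aligned, zero-padded to length n).
num = 3, C = [[0, 0, 3]].
C[2] = 3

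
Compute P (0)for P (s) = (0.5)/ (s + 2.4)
DC gain = P(0) = num(0)/den(0) = 0.5/2.4 = 0.2083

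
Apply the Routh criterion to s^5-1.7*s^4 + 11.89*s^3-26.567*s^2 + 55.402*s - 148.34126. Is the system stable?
Routh array:
s^5: [1, 11.89, 55.402]; s^4: [-1.7, -26.567, -148.34126]; s^3: [-3.73765, -31.8576]; s^2: [-12.0772, -148.34126]; s^1: [14.0511]; s^0: [-148.34126]
First column: [1, -1.7, -3.73765, -12.0772, 14.0511, -148.34126]. Sign changes = 3.
No, unstable (3 RHP root(s))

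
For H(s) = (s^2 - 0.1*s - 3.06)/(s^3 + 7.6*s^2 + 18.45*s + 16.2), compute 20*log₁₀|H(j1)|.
Substitute s = j*1: H(j1) = -0.0968682 + 0.184925j.
|H(j1)| = sqrt(Re² + Im²) = 0.2088.
20*log₁₀(0.2088) = -13.61 dB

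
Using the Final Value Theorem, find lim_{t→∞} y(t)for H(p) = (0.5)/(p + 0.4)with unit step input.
FVT: lim_{t→∞} y(t) = lim_{p→0} p*Y(p) where Y(p) = H(p)/p.
= lim_{p→0} H(p) = H(0) = num(0)/den(0) = 0.5/0.4 = 1.25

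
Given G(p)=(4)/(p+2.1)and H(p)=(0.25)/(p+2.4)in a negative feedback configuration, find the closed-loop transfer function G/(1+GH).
Closed-loop T = G/(1+GH).
Numerator: G_num * H_den = 4*p + 9.6.
Denominator: G_den * H_den + G_num * H_num = (p^2 + 4.5*p + 5.04) + (1) = p^2 + 4.5*p + 6.04.
T(p) = (4*p + 9.6)/(p^2 + 4.5*p + 6.04)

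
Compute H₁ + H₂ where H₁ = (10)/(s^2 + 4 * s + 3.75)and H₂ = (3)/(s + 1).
Parallel: H = H₁ + H₂ = (n₁·d₂ + n₂·d₁)/(d₁·d₂).
n₁·d₂ = 10*s + 10. n₂·d₁ = 3*s^2 + 12*s + 11.25. Sum = 3*s^2 + 22*s + 21.25. d₁·d₂ = s^3 + 5*s^2 + 7.75*s + 3.75.
H(s) = (3*s^2 + 22*s + 21.25)/(s^3 + 5*s^2 + 7.75*s + 3.75)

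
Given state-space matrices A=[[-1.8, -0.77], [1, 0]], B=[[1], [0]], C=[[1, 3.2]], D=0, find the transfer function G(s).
G(s) = C(sI - A)⁻¹B + D.
Characteristic polynomial det(sI - A) = s^2 + 1.8*s + 0.77.
Numerator from C·adj(sI-A)·B + D·det(sI-A) = s + 3.2.
G(s) = (s + 3.2)/(s^2 + 1.8*s + 0.77)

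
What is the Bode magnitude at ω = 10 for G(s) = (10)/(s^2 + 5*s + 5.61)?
Substitute s = j*10: G(j10) = -0.0827295 - 0.0438232j.
|G(j10)| = sqrt(Re² + Im²) = 0.09362.
20*log₁₀(0.09362) = -20.57 dB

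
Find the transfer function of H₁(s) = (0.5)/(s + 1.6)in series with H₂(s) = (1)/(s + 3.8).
Series: H = H₁ · H₂ = (n₁·n₂)/(d₁·d₂).
Num: n₁·n₂ = 0.5. Den: d₁·d₂ = s^2 + 5.4*s + 6.08.
H(s) = (0.5)/(s^2 + 5.4*s + 6.08)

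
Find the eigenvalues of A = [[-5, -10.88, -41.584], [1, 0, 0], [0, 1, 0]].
Eigenvalues solve det(λI - A) = 0.
Characteristic polynomial: λ^3 + 5*λ^2 + 10.88*λ + 41.584 = 0.
Factor: (λ + 4.6)(λ^2 + 0.4*λ + 9.04) = 0.
Roots: -0.2 + 3j, -0.2 - 3j, -4.6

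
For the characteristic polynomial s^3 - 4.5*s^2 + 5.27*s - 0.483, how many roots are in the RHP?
s^3 - 4.5*s^2 + 5.27*s - 0.483 = (s - 2.3)(s - 2.1)(s - 0.1). Poles: 0.1, 2.1, 2.3. RHP poles (Re>0): 3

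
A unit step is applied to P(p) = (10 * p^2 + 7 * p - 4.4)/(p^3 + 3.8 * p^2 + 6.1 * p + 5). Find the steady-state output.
FVT: lim_{t→∞} y(t) = lim_{p→0} p*Y(p) where Y(p) = P(p)/p.
= lim_{p→0} P(p) = P(0) = num(0)/den(0) = -4.4/5 = -0.88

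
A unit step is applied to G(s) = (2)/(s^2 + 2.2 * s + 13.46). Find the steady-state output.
FVT: lim_{t→∞} y(t) = lim_{s→0} s*Y(s) where Y(s) = G(s)/s.
= lim_{s→0} G(s) = G(0) = num(0)/den(0) = 2/13.46 = 0.1486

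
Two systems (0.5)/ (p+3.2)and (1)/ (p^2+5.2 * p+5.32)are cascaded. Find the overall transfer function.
Series: H = H₁ · H₂ = (n₁·n₂)/(d₁·d₂).
Num: n₁·n₂ = 0.5. Den: d₁·d₂ = p^3 + 8.4*p^2 + 21.96*p + 17.024.
H(p) = (0.5)/(p^3 + 8.4*p^2 + 21.96*p + 17.024)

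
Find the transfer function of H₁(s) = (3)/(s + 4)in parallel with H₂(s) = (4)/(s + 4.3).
Parallel: H = H₁ + H₂ = (n₁·d₂ + n₂·d₁)/(d₁·d₂).
n₁·d₂ = 3*s + 12.9. n₂·d₁ = 4*s + 16. Sum = 7*s + 28.9. d₁·d₂ = s^2 + 8.3*s + 17.2.
H(s) = (7*s + 28.9)/(s^2 + 8.3*s + 17.2)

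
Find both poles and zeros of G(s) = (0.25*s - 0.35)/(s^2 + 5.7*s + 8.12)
Set denominator = 0: s^2 + 5.7*s + 8.12 = (s + 2.9)(s + 2.8) = 0 → Poles: -2.8, -2.9
Set numerator = 0: 0.25*s - 0.35 = 0 → Zeros: 1.4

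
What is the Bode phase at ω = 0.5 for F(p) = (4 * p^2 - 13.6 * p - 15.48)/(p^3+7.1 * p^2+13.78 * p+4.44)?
Substitute p = j*0.5: F(j0.5) = -1.70088 + 1.76602j.
∠F(j0.5) = atan2(Im, Re) = atan2(1.76602, -1.70088) = 133.92°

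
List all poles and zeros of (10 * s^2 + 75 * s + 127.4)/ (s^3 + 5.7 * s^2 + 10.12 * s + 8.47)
Set denominator = 0: s^3 + 5.7*s^2 + 10.12*s + 8.47 = (s + 3.5)(s^2 + 2.2*s + 2.42) = 0 → Poles: -1.1 + 1.1j, -1.1 - 1.1j, -3.5
Set numerator = 0: 10*s^2 + 75*s + 127.4 = 10*(s + 2.6)(s + 4.9) = 0 → Zeros: -2.6, -4.9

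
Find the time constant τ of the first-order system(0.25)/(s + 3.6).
First-order system: τ = -1/pole. Pole = -3.6. τ = -1/(-3.6) = 0.2778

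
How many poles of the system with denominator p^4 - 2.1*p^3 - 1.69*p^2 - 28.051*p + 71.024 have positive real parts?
p^4 - 2.1*p^3 - 1.69*p^2 - 28.051*p + 71.024 = (p - 3.2)(p - 2.3)(p^2 + 3.4*p + 9.65). Poles: -1.7 + 2.6j, -1.7 - 2.6j, 2.3, 3.2. RHP poles (Re>0): 2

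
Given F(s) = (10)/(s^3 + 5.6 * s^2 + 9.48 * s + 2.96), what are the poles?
Set denominator = 0: s^3 + 5.6*s^2 + 9.48*s + 2.96 = (s + 0.4)(s^2 + 5.2*s + 7.4) = 0 → Poles: -0.4, -2.6 + 0.8j, -2.6 - 0.8j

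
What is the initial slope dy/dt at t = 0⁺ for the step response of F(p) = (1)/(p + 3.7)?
IVT: y'(0⁺) = lim_{p→∞} p²·Y(p) = lim_{p→∞} p·F(p).
deg(num) = 0, deg(den) = 1, relative degree = 1, so p·F(p) → (leading num)/(leading den) = 1/1 = 1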